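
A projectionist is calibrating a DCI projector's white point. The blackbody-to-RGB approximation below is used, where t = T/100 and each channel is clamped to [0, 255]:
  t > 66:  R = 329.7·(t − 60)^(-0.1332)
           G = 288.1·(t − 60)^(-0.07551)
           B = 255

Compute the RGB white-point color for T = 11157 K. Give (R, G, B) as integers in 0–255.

(195, 214, 255)

t = 11157/100 = 111.57; the t > 66 branch applies.
R = 329.7·(111.57 − 60)^(-0.1332) = 329.7·51.57^(-0.1332) = 329.7·0.59144 = 194.997.
G = 288.1·(111.57 − 60)^(-0.07551) = 288.1·51.57^(-0.07551) = 288.1·0.74250 = 213.914.
B = 255 by definition for t > 66.
Rounded: (195, 214, 255).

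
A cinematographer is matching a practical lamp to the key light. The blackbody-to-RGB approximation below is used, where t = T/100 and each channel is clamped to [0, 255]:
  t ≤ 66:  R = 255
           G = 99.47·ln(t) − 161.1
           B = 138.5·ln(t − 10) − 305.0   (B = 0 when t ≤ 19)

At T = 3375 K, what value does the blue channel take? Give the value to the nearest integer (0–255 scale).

134

t = 3375/100 = 33.75; the t ≤ 66 branch applies.
B = 138.5·ln(33.75 − 10) − 305.0 = 138.5·ln 23.75 − 305.0 = 138.5·3.1676 − 305.0 = 133.710.
Rounded: 134.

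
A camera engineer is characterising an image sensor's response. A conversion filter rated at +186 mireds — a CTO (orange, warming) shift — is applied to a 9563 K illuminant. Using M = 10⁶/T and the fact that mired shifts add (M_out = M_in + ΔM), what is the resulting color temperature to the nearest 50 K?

3450 K

M_in = 10⁶/9563 = 104.57 mireds.
M_out = 104.57 + (+186) = 290.57 mireds.
T_out = 10⁶/290.57 = 3441.5 K → 3450 K.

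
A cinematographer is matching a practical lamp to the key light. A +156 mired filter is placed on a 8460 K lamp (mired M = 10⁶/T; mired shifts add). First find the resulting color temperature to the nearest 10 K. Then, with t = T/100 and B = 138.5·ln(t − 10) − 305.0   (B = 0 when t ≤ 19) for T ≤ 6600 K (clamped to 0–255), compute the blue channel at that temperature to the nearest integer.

149

M_in = 10⁶/8460 = 118.20; M_out = 118.20 + (+156) = 274.20.
T_out = 10⁶/274.20 = 3646.9 K → 3650 K; t = 36.5.
B = 138.5·ln(36.5 − 10) − 305.0 = 138.5·ln 26.5 − 305.0 = 138.5·3.2771 − 305.0 = 148.885.
Rounded: 149.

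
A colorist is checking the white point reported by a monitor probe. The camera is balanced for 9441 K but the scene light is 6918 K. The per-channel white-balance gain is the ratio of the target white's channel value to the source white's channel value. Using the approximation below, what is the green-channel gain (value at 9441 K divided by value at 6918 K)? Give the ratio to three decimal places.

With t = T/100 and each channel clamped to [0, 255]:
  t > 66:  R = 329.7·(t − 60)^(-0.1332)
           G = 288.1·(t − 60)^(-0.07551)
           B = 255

At 6918 K (t = 69.18):
  G = 288.1·(69.18 − 60)^(-0.07551) = 288.1·9.18^(-0.07551) = 288.1·0.84585 = 243.691.
At 9441 K (t = 94.41):
  G = 288.1·(94.41 − 60)^(-0.07551) = 288.1·34.41^(-0.07551) = 288.1·0.76553 = 220.551.
Gain = 220.551 / 243.691 = 0.9050 → 0.905.

0.905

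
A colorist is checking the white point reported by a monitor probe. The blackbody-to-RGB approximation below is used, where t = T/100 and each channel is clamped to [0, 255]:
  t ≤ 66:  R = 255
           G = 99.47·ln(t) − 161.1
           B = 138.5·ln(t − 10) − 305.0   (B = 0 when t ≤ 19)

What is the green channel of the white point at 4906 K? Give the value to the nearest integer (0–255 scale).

226

t = 4906/100 = 49.06; the t ≤ 66 branch applies.
G = 99.47·ln 49.06 − 161.1 = 99.47·3.8930 − 161.1 = 226.141.
Rounded: 226.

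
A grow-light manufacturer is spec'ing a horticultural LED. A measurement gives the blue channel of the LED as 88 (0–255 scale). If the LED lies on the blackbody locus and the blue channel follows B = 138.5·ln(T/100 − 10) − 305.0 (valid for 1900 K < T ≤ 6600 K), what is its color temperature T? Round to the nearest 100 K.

2700 K

ln(t − 10) = (88 + 305.0) / 138.5 = 2.8375.
t − 10 = e^2.8375 = 17.074, so t = 27.074.
T = 100·t = 2707 K → 2700 K to the nearest 100 K.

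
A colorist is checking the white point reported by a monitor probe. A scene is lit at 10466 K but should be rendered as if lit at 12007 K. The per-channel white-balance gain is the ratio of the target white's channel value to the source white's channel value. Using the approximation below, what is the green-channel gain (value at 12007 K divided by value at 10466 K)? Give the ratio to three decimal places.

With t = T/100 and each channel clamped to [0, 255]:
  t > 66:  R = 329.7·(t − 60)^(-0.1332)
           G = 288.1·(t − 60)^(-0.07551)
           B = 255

0.978

At 10466 K (t = 104.66):
  G = 288.1·(104.66 − 60)^(-0.07551) = 288.1·44.66^(-0.07551) = 288.1·0.75061 = 216.251.
At 12007 K (t = 120.07):
  G = 288.1·(120.07 − 60)^(-0.07551) = 288.1·60.07^(-0.07551) = 288.1·0.73400 = 211.464.
Gain = 211.464 / 216.251 = 0.9779 → 0.978.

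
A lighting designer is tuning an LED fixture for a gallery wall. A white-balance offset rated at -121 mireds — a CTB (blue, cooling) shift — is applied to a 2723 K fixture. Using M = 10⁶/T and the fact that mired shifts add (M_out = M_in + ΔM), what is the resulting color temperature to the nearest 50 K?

M_in = 10⁶/2723 = 367.24 mireds.
M_out = 367.24 + (-121) = 246.24 mireds.
T_out = 10⁶/246.24 = 4061.0 K → 4050 K.

4050 K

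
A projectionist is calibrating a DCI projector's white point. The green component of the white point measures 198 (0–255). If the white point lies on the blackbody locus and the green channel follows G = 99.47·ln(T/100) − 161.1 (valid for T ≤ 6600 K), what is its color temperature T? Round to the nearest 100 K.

ln t = (198 + 161.1) / 99.47 = 3.6101.
t = e^3.6101 = 36.971.
T = 100·t = 3697 K → 3700 K to the nearest 100 K.

3700 K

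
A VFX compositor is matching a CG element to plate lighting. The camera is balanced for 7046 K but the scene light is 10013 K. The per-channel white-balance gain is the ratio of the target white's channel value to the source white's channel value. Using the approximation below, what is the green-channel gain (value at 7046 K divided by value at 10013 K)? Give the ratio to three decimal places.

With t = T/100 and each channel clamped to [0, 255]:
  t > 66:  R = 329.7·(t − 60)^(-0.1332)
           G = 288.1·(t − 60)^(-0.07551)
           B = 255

At 10013 K (t = 100.13):
  G = 288.1·(100.13 − 60)^(-0.07551) = 288.1·40.13^(-0.07551) = 288.1·0.75670 = 218.004.
At 7046 K (t = 70.46):
  G = 288.1·(70.46 − 60)^(-0.07551) = 288.1·10.46^(-0.07551) = 288.1·0.83756 = 241.301.
Gain = 241.301 / 218.004 = 1.1069 → 1.107.

1.107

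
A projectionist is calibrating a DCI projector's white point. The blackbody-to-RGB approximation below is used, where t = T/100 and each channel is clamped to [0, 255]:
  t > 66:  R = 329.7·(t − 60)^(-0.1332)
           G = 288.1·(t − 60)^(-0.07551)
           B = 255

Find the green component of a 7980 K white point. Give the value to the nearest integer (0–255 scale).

230

t = 7980/100 = 79.8; the t > 66 branch applies.
G = 288.1·(79.8 − 60)^(-0.07551) = 288.1·19.8^(-0.07551) = 288.1·0.79816 = 229.949.
Rounded: 230.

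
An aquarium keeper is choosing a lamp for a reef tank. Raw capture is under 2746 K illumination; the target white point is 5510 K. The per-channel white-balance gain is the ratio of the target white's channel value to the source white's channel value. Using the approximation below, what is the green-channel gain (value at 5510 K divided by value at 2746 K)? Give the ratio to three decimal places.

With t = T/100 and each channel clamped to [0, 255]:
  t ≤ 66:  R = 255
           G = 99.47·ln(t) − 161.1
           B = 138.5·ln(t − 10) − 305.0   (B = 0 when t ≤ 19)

1.411

At 2746 K (t = 27.46):
  G = 99.47·ln 27.46 − 161.1 = 99.47·3.3127 − 161.1 = 168.417.
At 5510 K (t = 55.1):
  G = 99.47·ln 55.1 − 161.1 = 99.47·4.0091 − 161.1 = 237.690.
Gain = 237.690 / 168.417 = 1.4113 → 1.411.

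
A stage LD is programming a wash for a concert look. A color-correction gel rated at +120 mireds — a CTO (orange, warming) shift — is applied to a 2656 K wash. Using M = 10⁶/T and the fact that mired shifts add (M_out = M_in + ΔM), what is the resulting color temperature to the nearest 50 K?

2000 K

M_in = 10⁶/2656 = 376.51 mireds.
M_out = 376.51 + (+120) = 496.51 mireds.
T_out = 10⁶/496.51 = 2014.1 K → 2000 K.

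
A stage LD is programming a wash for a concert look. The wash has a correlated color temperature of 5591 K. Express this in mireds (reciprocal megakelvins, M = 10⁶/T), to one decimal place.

M = 10⁶ / 5591 = 178.859 → 178.9 mireds.

178.9 mireds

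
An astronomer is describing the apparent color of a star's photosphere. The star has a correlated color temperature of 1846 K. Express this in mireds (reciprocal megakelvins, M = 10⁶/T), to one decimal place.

M = 10⁶ / 1846 = 541.712 → 541.7 mireds.

541.7 mireds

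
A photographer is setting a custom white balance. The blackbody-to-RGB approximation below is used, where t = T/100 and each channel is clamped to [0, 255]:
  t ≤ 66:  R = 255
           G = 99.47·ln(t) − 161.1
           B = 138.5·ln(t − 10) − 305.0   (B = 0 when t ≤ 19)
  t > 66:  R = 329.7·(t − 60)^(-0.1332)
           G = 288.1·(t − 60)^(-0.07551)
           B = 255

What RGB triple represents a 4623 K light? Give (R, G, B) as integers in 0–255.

(255, 220, 192)

t = 4623/100 = 46.23; the t ≤ 66 branch applies.
R = 255 by definition for t ≤ 66.
G = 99.47·ln 46.23 − 161.1 = 99.47·3.8336 − 161.1 = 220.231.
B = 138.5·ln(46.23 − 10) − 305.0 = 138.5·ln 36.23 − 305.0 = 138.5·3.5899 − 305.0 = 192.199.
Rounded: (255, 220, 192).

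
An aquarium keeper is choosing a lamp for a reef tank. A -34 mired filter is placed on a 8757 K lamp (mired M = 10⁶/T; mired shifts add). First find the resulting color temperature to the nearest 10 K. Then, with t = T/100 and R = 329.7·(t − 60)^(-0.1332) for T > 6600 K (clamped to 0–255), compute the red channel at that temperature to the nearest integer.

M_in = 10⁶/8757 = 114.19; M_out = 114.19 + (-34) = 80.19.
T_out = 10⁶/80.19 = 12469.7 K → 12470 K; t = 124.7.
R = 329.7·(124.7 − 60)^(-0.1332) = 329.7·64.7^(-0.1332) = 329.7·0.57384 = 189.194.
Rounded: 189.

189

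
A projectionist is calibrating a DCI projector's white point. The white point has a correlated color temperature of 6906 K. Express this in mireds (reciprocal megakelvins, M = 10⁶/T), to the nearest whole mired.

M = 10⁶ / 6906 = 144.802 → 145 mireds.

145 mireds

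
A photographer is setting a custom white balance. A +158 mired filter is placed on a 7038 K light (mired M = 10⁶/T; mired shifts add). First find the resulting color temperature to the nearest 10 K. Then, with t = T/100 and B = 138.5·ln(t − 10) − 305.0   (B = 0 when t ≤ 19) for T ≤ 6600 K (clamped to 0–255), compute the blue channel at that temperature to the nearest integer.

M_in = 10⁶/7038 = 142.09; M_out = 142.09 + (+158) = 300.09.
T_out = 10⁶/300.09 = 3332.4 K → 3330 K; t = 33.3.
B = 138.5·ln(33.3 − 10) − 305.0 = 138.5·ln 23.3 − 305.0 = 138.5·3.1485 − 305.0 = 131.061.
Rounded: 131.

131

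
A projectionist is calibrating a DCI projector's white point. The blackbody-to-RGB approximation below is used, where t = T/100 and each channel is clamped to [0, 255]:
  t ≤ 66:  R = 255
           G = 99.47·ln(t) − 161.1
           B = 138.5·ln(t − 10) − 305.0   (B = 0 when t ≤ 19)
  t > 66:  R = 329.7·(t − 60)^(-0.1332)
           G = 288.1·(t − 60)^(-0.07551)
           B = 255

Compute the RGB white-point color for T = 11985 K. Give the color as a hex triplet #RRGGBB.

#BFD4FF

t = 11985/100 = 119.85; the t > 66 branch applies.
R = 329.7·(119.85 − 60)^(-0.1332) = 329.7·59.85^(-0.1332) = 329.7·0.57982 = 191.167.
G = 288.1·(119.85 − 60)^(-0.07551) = 288.1·59.85^(-0.07551) = 288.1·0.73420 = 211.523.
B = 255 by definition for t > 66.
Rounded: (191, 212, 255).
In hex: #BFD4FF.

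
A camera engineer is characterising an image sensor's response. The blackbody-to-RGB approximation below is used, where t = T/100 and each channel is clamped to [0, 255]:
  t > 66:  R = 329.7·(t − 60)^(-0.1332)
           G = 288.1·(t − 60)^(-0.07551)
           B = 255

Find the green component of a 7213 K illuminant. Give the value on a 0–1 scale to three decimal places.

t = 7213/100 = 72.13; the t > 66 branch applies.
G = 288.1·(72.13 − 60)^(-0.07551) = 288.1·12.13^(-0.07551) = 288.1·0.82824 = 238.617.
On a 0–1 scale: 238.617/255 = 0.9358 → 0.936.

0.936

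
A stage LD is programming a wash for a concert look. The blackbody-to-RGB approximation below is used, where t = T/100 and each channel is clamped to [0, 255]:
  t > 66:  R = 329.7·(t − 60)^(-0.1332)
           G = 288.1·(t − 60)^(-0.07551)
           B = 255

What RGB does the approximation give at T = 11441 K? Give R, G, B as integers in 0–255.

t = 11441/100 = 114.41; the t > 66 branch applies.
R = 329.7·(114.41 − 60)^(-0.1332) = 329.7·54.41^(-0.1332) = 329.7·0.58723 = 193.609.
G = 288.1·(114.41 − 60)^(-0.07551) = 288.1·54.41^(-0.07551) = 288.1·0.73950 = 213.050.
B = 255 by definition for t > 66.
Rounded: (194, 213, 255).

R=194, G=213, B=255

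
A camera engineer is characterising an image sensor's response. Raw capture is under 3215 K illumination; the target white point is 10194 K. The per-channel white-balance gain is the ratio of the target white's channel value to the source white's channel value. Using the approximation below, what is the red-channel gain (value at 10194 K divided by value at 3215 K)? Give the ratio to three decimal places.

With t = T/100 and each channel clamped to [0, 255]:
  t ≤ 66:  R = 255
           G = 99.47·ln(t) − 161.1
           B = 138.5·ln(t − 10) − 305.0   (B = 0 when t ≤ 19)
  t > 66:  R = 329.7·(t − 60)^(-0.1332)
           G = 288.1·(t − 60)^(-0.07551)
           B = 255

At 3215 K (t = 32.15):
  R = 255 by definition for t ≤ 66.
At 10194 K (t = 101.94):
  R = 329.7·(101.94 − 60)^(-0.1332) = 329.7·41.94^(-0.1332) = 329.7·0.60795 = 200.440.
Gain = 200.440 / 255.000 = 0.7860 → 0.786.

0.786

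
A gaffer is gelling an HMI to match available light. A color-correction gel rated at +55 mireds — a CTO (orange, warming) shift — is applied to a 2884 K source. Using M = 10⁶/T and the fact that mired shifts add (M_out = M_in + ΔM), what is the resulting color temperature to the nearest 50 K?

2500 K

M_in = 10⁶/2884 = 346.74 mireds.
M_out = 346.74 + (+55) = 401.74 mireds.
T_out = 10⁶/401.74 = 2489.2 K → 2500 K.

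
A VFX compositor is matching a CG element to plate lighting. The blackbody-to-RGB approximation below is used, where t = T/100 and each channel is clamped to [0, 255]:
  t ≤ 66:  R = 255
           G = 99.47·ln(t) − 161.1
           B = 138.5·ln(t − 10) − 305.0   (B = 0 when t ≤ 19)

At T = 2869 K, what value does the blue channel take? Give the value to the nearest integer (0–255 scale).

t = 2869/100 = 28.69; the t ≤ 66 branch applies.
B = 138.5·ln(28.69 − 10) − 305.0 = 138.5·ln 18.69 − 305.0 = 138.5·2.9280 − 305.0 = 100.526.
Rounded: 101.

101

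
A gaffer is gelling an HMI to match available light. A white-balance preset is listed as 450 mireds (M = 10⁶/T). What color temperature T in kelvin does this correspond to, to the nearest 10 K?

2220 K

T = 10⁶ / 450 = 2222.22 K → 2220 K.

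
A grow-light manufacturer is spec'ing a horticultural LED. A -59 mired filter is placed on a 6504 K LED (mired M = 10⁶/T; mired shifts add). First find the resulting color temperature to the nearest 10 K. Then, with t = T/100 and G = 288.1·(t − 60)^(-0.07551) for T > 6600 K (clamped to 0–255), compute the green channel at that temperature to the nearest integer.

M_in = 10⁶/6504 = 153.75; M_out = 153.75 + (-59) = 94.75.
T_out = 10⁶/94.75 = 10553.9 K → 10550 K; t = 105.5.
G = 288.1·(105.5 − 60)^(-0.07551) = 288.1·45.5^(-0.07551) = 288.1·0.74956 = 215.947.
Rounded: 216.

216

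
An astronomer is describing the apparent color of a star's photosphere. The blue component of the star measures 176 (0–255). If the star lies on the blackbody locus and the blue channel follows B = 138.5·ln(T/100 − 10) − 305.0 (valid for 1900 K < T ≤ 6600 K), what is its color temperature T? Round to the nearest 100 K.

ln(t − 10) = (176 + 305.0) / 138.5 = 3.4729.
t − 10 = e^3.4729 = 32.231, so t = 42.231.
T = 100·t = 4223 K → 4200 K to the nearest 100 K.

4200 K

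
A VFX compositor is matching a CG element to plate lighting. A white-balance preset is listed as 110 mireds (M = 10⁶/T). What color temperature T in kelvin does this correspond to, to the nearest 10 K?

T = 10⁶ / 110 = 9090.91 K → 9090 K.

9090 K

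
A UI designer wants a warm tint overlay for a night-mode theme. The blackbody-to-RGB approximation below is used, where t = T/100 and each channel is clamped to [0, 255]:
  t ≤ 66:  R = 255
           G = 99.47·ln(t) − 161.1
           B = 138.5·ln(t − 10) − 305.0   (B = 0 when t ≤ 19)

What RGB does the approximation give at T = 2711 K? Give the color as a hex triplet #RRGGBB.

t = 2711/100 = 27.11; the t ≤ 66 branch applies.
R = 255 by definition for t ≤ 66.
G = 99.47·ln 27.11 − 161.1 = 99.47·3.2999 − 161.1 = 167.141.
B = 138.5·ln(27.11 − 10) − 305.0 = 138.5·ln 17.11 − 305.0 = 138.5·2.8397 − 305.0 = 88.293.
Rounded: (255, 167, 88).
In hex: #FFA758.

#FFA758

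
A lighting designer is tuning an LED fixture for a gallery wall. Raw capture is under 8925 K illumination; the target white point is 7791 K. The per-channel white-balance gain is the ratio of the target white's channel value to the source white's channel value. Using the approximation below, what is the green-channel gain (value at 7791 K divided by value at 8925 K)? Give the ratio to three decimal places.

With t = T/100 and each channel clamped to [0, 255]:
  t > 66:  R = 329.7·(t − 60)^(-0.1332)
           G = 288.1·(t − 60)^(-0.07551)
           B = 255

At 8925 K (t = 89.25):
  G = 288.1·(89.25 − 60)^(-0.07551) = 288.1·29.25^(-0.07551) = 288.1·0.77498 = 223.273.
At 7791 K (t = 77.91):
  G = 288.1·(77.91 − 60)^(-0.07551) = 288.1·17.91^(-0.07551) = 288.1·0.80423 = 231.698.
Gain = 231.698 / 223.273 = 1.0377 → 1.038.

1.038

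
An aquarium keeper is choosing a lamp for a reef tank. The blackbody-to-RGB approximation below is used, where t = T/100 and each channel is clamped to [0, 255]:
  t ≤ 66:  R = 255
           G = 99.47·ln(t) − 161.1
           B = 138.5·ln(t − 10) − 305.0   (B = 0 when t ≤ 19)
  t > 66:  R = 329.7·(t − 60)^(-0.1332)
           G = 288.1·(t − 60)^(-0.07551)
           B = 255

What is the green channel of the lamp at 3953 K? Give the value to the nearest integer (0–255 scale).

t = 3953/100 = 39.53; the t ≤ 66 branch applies.
G = 99.47·ln 39.53 − 161.1 = 99.47·3.6771 − 161.1 = 204.657.
Rounded: 205.

205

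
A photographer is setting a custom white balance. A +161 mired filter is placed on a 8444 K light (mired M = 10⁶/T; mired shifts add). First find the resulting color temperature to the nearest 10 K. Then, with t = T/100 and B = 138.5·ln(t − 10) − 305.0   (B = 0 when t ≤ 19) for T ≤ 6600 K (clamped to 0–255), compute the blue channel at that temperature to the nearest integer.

145

M_in = 10⁶/8444 = 118.43; M_out = 118.43 + (+161) = 279.43.
T_out = 10⁶/279.43 = 3578.7 K → 3580 K; t = 35.8.
B = 138.5·ln(35.8 − 10) − 305.0 = 138.5·ln 25.8 − 305.0 = 138.5·3.2504 − 305.0 = 145.177.
Rounded: 145.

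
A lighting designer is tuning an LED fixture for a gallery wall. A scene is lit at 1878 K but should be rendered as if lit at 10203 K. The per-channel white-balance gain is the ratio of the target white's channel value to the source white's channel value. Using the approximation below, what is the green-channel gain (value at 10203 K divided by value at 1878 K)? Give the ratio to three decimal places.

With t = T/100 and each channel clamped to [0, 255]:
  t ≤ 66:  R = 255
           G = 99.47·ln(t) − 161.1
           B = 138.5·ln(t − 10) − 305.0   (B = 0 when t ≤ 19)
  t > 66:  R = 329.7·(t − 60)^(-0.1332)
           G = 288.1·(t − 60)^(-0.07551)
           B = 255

At 1878 K (t = 18.78):
  G = 99.47·ln 18.78 − 161.1 = 99.47·2.9328 − 161.1 = 130.625.
At 10203 K (t = 102.03):
  G = 288.1·(102.03 − 60)^(-0.07551) = 288.1·42.03^(-0.07551) = 288.1·0.75406 = 217.244.
Gain = 217.244 / 130.625 = 1.6631 → 1.663.

1.663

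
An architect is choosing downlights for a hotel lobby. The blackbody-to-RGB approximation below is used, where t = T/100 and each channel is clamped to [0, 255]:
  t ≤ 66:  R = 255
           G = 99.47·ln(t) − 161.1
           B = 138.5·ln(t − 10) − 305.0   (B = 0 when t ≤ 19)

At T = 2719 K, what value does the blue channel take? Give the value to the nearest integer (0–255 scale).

89

t = 2719/100 = 27.19; the t ≤ 66 branch applies.
B = 138.5·ln(27.19 − 10) − 305.0 = 138.5·ln 17.19 − 305.0 = 138.5·2.8443 − 305.0 = 88.939.
Rounded: 89.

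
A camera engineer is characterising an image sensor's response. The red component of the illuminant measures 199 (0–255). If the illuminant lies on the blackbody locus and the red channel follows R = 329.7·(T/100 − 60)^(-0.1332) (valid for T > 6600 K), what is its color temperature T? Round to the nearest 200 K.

(t − 60)^(-0.1332) = 199/329.7 = 0.60358.
t − 60 = 0.60358^(1/-0.1332) = 0.60358^(-7.508) = 44.273, so t = 104.273.
T = 100·t = 10427 K → 10400 K to the nearest 200 K.

10400 K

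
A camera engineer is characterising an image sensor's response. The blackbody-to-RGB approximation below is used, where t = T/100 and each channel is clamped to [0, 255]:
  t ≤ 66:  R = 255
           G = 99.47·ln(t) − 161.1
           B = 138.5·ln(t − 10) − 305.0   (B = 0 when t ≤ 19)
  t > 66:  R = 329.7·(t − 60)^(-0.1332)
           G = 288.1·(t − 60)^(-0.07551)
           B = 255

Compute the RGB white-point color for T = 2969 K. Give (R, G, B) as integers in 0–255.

t = 2969/100 = 29.69; the t ≤ 66 branch applies.
R = 255 by definition for t ≤ 66.
G = 99.47·ln 29.69 − 161.1 = 99.47·3.3908 − 161.1 = 176.184.
B = 138.5·ln(29.69 − 10) − 305.0 = 138.5·ln 19.69 − 305.0 = 138.5·2.9801 − 305.0 = 107.745.
Rounded: (255, 176, 108).

(255, 176, 108)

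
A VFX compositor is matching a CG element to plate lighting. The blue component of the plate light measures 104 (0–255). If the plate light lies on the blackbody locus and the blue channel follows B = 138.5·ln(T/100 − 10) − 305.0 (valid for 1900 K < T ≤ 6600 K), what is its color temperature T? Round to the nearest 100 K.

ln(t − 10) = (104 + 305.0) / 138.5 = 2.9531.
t − 10 = e^2.9531 = 19.165, so t = 29.165.
T = 100·t = 2916 K → 2900 K to the nearest 100 K.

2900 K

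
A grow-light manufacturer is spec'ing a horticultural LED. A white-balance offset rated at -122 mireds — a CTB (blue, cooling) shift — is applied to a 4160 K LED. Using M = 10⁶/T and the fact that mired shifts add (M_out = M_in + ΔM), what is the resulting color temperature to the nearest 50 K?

8450 K

M_in = 10⁶/4160 = 240.38 mireds.
M_out = 240.38 + (-122) = 118.38 mireds.
T_out = 10⁶/118.38 = 8447.0 K → 8450 K.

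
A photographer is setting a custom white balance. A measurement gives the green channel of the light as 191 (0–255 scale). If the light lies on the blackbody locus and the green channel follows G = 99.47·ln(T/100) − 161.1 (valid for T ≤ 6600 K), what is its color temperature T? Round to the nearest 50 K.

3450 K

ln t = (191 + 161.1) / 99.47 = 3.5398.
t = e^3.5398 = 34.459.
T = 100·t = 3446 K → 3450 K to the nearest 50 K.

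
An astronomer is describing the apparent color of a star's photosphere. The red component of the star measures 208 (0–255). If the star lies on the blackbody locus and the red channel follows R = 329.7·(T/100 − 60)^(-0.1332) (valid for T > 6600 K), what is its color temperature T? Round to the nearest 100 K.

9200 K

(t − 60)^(-0.1332) = 208/329.7 = 0.63088.
t − 60 = 0.63088^(1/-0.1332) = 0.63088^(-7.508) = 31.763, so t = 91.763.
T = 100·t = 9176 K → 9200 K to the nearest 100 K.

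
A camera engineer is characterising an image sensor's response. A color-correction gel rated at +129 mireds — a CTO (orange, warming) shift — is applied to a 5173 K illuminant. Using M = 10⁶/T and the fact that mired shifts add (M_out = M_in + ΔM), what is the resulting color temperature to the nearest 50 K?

3100 K

M_in = 10⁶/5173 = 193.31 mireds.
M_out = 193.31 + (+129) = 322.31 mireds.
T_out = 10⁶/322.31 = 3102.6 K → 3100 K.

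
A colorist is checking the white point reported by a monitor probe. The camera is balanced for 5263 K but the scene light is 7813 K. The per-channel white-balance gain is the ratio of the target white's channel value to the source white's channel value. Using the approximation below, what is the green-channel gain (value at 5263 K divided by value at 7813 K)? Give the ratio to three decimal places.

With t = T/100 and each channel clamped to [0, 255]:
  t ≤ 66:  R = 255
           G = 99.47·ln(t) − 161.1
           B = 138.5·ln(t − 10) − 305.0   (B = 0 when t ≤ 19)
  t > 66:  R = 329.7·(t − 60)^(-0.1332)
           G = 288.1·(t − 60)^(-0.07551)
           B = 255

1.007

At 7813 K (t = 78.13):
  G = 288.1·(78.13 − 60)^(-0.07551) = 288.1·18.13^(-0.07551) = 288.1·0.80349 = 231.484.
At 5263 K (t = 52.63):
  G = 99.47·ln 52.63 − 161.1 = 99.47·3.9633 − 161.1 = 233.128.
Gain = 233.128 / 231.484 = 1.0071 → 1.007.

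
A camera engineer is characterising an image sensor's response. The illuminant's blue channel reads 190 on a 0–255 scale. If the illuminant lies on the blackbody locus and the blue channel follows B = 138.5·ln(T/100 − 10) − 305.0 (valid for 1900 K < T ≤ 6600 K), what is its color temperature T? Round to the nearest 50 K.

4550 K

ln(t − 10) = (190 + 305.0) / 138.5 = 3.5740.
t − 10 = e^3.5740 = 35.659, so t = 45.659.
T = 100·t = 4566 K → 4550 K to the nearest 50 K.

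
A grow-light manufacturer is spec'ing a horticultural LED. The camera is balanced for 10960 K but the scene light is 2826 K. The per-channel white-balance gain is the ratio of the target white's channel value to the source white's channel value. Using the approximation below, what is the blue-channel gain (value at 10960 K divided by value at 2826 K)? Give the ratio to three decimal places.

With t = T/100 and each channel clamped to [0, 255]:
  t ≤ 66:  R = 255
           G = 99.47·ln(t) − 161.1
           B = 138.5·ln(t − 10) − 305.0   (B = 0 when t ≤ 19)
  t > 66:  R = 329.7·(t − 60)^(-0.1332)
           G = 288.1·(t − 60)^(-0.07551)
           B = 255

2.621

At 2826 K (t = 28.26):
  B = 138.5·ln(28.26 − 10) − 305.0 = 138.5·ln 18.26 − 305.0 = 138.5·2.9047 − 305.0 = 97.303.
At 10960 K (t = 109.6):
  B = 255 by definition for t > 66.
Gain = 255.000 / 97.303 = 2.6207 → 2.621.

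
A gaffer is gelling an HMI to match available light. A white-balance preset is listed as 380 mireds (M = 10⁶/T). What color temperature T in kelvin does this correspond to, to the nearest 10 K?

2630 K

T = 10⁶ / 380 = 2631.58 K → 2630 K.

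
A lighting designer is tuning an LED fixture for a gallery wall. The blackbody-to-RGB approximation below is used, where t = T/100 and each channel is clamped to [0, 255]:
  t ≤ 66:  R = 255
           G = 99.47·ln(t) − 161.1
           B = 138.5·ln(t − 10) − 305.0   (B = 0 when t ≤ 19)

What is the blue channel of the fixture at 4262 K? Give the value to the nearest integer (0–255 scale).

t = 4262/100 = 42.62; the t ≤ 66 branch applies.
B = 138.5·ln(42.62 − 10) − 305.0 = 138.5·ln 32.62 − 305.0 = 138.5·3.4849 − 305.0 = 177.662.
Rounded: 178.

178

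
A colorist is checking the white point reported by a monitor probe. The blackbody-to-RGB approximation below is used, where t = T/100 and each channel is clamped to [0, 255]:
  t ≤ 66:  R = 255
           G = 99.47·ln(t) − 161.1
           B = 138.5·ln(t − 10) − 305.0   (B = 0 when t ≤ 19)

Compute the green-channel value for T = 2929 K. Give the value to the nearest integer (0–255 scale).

175

t = 2929/100 = 29.29; the t ≤ 66 branch applies.
G = 99.47·ln 29.29 − 161.1 = 99.47·3.3772 − 161.1 = 174.835.
Rounded: 175.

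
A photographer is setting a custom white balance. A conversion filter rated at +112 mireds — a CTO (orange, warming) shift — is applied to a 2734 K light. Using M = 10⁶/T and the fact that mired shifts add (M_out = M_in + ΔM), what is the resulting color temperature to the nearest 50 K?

M_in = 10⁶/2734 = 365.76 mireds.
M_out = 365.76 + (+112) = 477.76 mireds.
T_out = 10⁶/477.76 = 2093.1 K → 2100 K.

2100 K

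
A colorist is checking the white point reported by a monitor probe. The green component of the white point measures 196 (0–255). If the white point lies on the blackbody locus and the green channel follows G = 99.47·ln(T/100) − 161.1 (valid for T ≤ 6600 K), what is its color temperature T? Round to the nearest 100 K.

3600 K

ln t = (196 + 161.1) / 99.47 = 3.5900.
t = e^3.5900 = 36.235.
T = 100·t = 3624 K → 3600 K to the nearest 100 K.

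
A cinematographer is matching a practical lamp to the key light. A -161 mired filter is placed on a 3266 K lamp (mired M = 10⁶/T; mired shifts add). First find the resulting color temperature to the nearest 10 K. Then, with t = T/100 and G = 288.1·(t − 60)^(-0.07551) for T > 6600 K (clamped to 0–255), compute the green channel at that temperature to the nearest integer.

M_in = 10⁶/3266 = 306.18; M_out = 306.18 + (-161) = 145.18.
T_out = 10⁶/145.18 = 6887.8 K → 6890 K; t = 68.9.
G = 288.1·(68.9 − 60)^(-0.07551) = 288.1·8.9^(-0.07551) = 288.1·0.84784 = 244.261.
Rounded: 244.

244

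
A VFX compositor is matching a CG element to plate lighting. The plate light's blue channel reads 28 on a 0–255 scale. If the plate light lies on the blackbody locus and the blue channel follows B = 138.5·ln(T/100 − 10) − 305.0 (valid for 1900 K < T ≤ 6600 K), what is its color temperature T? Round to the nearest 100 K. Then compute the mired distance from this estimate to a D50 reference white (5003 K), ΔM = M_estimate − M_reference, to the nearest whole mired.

+276 mireds

ln(t − 10) = (28 + 305.0) / 138.5 = 2.4043.
t − 10 = e^2.4043 = 11.071, so t = 21.071.
T = 100·t = 2107 K → 2100 K to the nearest 100 K.
M_estimate = 10⁶/2100 = 476.19; M_reference = 10⁶/5003 = 199.88.
ΔM = 476.19 − 199.88 = 276.31 → +276 mireds.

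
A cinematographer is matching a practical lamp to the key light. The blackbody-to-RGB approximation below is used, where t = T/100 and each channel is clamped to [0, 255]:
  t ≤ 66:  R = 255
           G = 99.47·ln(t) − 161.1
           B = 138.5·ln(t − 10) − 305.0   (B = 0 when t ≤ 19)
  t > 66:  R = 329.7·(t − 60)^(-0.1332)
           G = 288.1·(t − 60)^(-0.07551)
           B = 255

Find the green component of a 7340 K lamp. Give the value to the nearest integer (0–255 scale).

237

t = 7340/100 = 73.4; the t > 66 branch applies.
G = 288.1·(73.4 − 60)^(-0.07551) = 288.1·13.4^(-0.07551) = 288.1·0.82204 = 236.829.
Rounded: 237.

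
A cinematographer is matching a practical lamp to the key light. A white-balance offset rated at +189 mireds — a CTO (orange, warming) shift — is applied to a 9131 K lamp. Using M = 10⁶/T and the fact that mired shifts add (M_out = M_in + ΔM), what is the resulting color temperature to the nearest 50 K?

M_in = 10⁶/9131 = 109.52 mireds.
M_out = 109.52 + (+189) = 298.52 mireds.
T_out = 10⁶/298.52 = 3349.9 K → 3350 K.

3350 K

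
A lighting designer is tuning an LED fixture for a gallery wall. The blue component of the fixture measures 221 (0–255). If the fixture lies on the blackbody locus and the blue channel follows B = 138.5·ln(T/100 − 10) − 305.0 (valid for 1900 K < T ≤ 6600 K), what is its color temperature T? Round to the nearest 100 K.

5500 K

ln(t − 10) = (221 + 305.0) / 138.5 = 3.7978.
t − 10 = e^3.7978 = 44.604, so t = 54.604.
T = 100·t = 5460 K → 5500 K to the nearest 100 K.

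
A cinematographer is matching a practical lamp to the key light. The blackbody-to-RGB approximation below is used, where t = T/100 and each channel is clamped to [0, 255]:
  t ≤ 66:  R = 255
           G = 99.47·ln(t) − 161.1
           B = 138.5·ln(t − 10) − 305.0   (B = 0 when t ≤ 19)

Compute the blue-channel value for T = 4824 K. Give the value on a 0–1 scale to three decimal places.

t = 4824/100 = 48.24; the t ≤ 66 branch applies.
B = 138.5·ln(48.24 − 10) − 305.0 = 138.5·ln 38.24 − 305.0 = 138.5·3.6439 − 305.0 = 199.678.
On a 0–1 scale: 199.678/255 = 0.7830 → 0.783.

0.783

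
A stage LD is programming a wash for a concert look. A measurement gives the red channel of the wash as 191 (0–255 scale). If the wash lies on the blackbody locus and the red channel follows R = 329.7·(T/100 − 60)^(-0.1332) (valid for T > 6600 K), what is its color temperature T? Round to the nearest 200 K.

12000 K

(t − 60)^(-0.1332) = 191/329.7 = 0.57931.
t − 60 = 0.57931^(1/-0.1332) = 0.57931^(-7.508) = 60.245, so t = 120.245.
T = 100·t = 12025 K → 12000 K to the nearest 200 K.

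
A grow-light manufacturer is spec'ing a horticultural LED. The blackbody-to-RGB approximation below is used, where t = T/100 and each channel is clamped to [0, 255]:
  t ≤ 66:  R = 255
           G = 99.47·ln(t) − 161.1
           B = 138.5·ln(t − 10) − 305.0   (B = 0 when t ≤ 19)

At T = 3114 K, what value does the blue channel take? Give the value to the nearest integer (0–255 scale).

118

t = 3114/100 = 31.14; the t ≤ 66 branch applies.
B = 138.5·ln(31.14 − 10) − 305.0 = 138.5·ln 21.14 − 305.0 = 138.5·3.0512 − 305.0 = 117.587.
Rounded: 118.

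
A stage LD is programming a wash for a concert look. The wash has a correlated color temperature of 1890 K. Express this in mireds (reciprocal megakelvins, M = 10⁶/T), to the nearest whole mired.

M = 10⁶ / 1890 = 529.101 → 529 mireds.

529 mireds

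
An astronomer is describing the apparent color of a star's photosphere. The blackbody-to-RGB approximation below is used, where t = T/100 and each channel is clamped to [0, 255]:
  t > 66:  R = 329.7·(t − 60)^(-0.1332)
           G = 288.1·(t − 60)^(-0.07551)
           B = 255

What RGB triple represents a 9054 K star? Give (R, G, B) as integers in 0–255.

t = 9054/100 = 90.54; the t > 66 branch applies.
R = 329.7·(90.54 − 60)^(-0.1332) = 329.7·30.54^(-0.1332) = 329.7·0.63418 = 209.091.
G = 288.1·(90.54 − 60)^(-0.07551) = 288.1·30.54^(-0.07551) = 288.1·0.77246 = 222.547.
B = 255 by definition for t > 66.
Rounded: (209, 223, 255).

(209, 223, 255)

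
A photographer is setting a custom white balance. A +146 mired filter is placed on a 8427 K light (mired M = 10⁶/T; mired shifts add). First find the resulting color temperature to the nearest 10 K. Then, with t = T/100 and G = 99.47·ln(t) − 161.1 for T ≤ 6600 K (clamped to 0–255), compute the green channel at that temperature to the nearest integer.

200

M_in = 10⁶/8427 = 118.67; M_out = 118.67 + (+146) = 264.67.
T_out = 10⁶/264.67 = 3778.3 K → 3780 K; t = 37.8.
G = 99.47·ln 37.8 − 161.1 = 99.47·3.6323 − 161.1 = 200.206.
Rounded: 200.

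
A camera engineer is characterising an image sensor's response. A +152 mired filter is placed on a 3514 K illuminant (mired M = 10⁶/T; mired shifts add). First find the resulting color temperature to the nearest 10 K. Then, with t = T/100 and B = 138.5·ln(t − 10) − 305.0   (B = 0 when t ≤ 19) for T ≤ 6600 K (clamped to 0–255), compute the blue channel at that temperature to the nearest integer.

M_in = 10⁶/3514 = 284.58; M_out = 284.58 + (+152) = 436.58.
T_out = 10⁶/436.58 = 2290.6 K → 2290 K; t = 22.9.
B = 138.5·ln(22.9 − 10) − 305.0 = 138.5·ln 12.9 − 305.0 = 138.5·2.5572 − 305.0 = 49.176.
Rounded: 49.

49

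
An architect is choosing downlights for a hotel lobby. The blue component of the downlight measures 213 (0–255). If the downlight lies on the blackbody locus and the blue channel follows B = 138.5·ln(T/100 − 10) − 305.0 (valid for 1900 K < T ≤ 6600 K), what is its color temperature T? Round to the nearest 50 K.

ln(t − 10) = (213 + 305.0) / 138.5 = 3.7401.
t − 10 = e^3.7401 = 42.101, so t = 52.101.
T = 100·t = 5210 K → 5200 K to the nearest 50 K.

5200 K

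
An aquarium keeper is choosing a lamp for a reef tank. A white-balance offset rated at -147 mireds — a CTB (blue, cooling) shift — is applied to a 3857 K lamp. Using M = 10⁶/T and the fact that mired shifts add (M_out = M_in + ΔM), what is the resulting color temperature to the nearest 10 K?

M_in = 10⁶/3857 = 259.27 mireds.
M_out = 259.27 + (-147) = 112.27 mireds.
T_out = 10⁶/112.27 = 8907.2 K → 8910 K.

8910 K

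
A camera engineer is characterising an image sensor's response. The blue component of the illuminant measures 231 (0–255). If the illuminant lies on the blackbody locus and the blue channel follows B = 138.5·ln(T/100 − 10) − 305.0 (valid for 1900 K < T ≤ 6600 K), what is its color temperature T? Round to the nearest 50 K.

ln(t − 10) = (231 + 305.0) / 138.5 = 3.8700.
t − 10 = e^3.8700 = 47.944, so t = 57.944.
T = 100·t = 5794 K → 5800 K to the nearest 50 K.

5800 K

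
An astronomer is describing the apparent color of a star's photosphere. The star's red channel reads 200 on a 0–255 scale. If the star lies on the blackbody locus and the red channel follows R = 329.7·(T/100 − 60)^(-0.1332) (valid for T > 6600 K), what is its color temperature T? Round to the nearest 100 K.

10300 K

(t − 60)^(-0.1332) = 200/329.7 = 0.60661.
t − 60 = 0.60661^(1/-0.1332) = 0.60661^(-7.508) = 42.638, so t = 102.638.
T = 100·t = 10264 K → 10300 K to the nearest 100 K.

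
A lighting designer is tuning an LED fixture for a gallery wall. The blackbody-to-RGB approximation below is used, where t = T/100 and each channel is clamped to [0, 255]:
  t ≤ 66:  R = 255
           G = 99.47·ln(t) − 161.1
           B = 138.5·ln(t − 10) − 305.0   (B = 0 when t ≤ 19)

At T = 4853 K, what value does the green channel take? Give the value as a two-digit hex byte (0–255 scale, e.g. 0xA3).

t = 4853/100 = 48.53; the t ≤ 66 branch applies.
G = 99.47·ln 48.53 − 161.1 = 99.47·3.8822 − 161.1 = 225.061.
Rounded: 225; in hex, 0xE1.

0xE1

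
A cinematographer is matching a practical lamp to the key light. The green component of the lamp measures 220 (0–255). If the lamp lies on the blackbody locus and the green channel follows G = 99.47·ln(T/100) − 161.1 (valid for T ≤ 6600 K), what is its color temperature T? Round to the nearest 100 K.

ln t = (220 + 161.1) / 99.47 = 3.8313.
t = e^3.8313 = 46.123.
T = 100·t = 4612 K → 4600 K to the nearest 100 K.

4600 K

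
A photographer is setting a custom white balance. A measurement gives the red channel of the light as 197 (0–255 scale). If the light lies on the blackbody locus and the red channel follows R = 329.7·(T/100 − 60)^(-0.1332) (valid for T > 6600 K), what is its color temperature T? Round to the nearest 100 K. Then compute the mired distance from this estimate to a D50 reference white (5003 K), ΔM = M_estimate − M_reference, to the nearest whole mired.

(t − 60)^(-0.1332) = 197/329.7 = 0.59751.
t − 60 = 0.59751^(1/-0.1332) = 0.59751^(-7.508) = 47.761, so t = 107.761.
T = 100·t = 10776 K → 10800 K to the nearest 100 K.
M_estimate = 10⁶/10800 = 92.59; M_reference = 10⁶/5003 = 199.88.
ΔM = 92.59 − 199.88 = -107.29 → -107 mireds.

-107 mireds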